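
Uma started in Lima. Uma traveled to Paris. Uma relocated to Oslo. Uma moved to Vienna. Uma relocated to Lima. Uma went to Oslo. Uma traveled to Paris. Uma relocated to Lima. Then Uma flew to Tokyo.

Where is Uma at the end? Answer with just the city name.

Answer: Tokyo

Derivation:
Tracking Uma's location:
Start: Uma is in Lima.
After move 1: Lima -> Paris. Uma is in Paris.
After move 2: Paris -> Oslo. Uma is in Oslo.
After move 3: Oslo -> Vienna. Uma is in Vienna.
After move 4: Vienna -> Lima. Uma is in Lima.
After move 5: Lima -> Oslo. Uma is in Oslo.
After move 6: Oslo -> Paris. Uma is in Paris.
After move 7: Paris -> Lima. Uma is in Lima.
After move 8: Lima -> Tokyo. Uma is in Tokyo.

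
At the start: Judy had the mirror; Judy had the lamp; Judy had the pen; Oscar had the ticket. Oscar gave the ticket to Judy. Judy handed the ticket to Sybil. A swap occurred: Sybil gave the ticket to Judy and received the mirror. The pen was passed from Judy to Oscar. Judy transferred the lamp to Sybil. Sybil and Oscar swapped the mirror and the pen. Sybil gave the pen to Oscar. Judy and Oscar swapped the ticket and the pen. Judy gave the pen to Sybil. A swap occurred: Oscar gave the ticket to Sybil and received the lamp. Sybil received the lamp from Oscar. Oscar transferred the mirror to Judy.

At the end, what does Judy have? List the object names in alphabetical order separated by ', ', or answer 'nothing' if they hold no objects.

Tracking all object holders:
Start: mirror:Judy, lamp:Judy, pen:Judy, ticket:Oscar
Event 1 (give ticket: Oscar -> Judy). State: mirror:Judy, lamp:Judy, pen:Judy, ticket:Judy
Event 2 (give ticket: Judy -> Sybil). State: mirror:Judy, lamp:Judy, pen:Judy, ticket:Sybil
Event 3 (swap ticket<->mirror: now ticket:Judy, mirror:Sybil). State: mirror:Sybil, lamp:Judy, pen:Judy, ticket:Judy
Event 4 (give pen: Judy -> Oscar). State: mirror:Sybil, lamp:Judy, pen:Oscar, ticket:Judy
Event 5 (give lamp: Judy -> Sybil). State: mirror:Sybil, lamp:Sybil, pen:Oscar, ticket:Judy
Event 6 (swap mirror<->pen: now mirror:Oscar, pen:Sybil). State: mirror:Oscar, lamp:Sybil, pen:Sybil, ticket:Judy
Event 7 (give pen: Sybil -> Oscar). State: mirror:Oscar, lamp:Sybil, pen:Oscar, ticket:Judy
Event 8 (swap ticket<->pen: now ticket:Oscar, pen:Judy). State: mirror:Oscar, lamp:Sybil, pen:Judy, ticket:Oscar
Event 9 (give pen: Judy -> Sybil). State: mirror:Oscar, lamp:Sybil, pen:Sybil, ticket:Oscar
Event 10 (swap ticket<->lamp: now ticket:Sybil, lamp:Oscar). State: mirror:Oscar, lamp:Oscar, pen:Sybil, ticket:Sybil
Event 11 (give lamp: Oscar -> Sybil). State: mirror:Oscar, lamp:Sybil, pen:Sybil, ticket:Sybil
Event 12 (give mirror: Oscar -> Judy). State: mirror:Judy, lamp:Sybil, pen:Sybil, ticket:Sybil

Final state: mirror:Judy, lamp:Sybil, pen:Sybil, ticket:Sybil
Judy holds: mirror.

Answer: mirror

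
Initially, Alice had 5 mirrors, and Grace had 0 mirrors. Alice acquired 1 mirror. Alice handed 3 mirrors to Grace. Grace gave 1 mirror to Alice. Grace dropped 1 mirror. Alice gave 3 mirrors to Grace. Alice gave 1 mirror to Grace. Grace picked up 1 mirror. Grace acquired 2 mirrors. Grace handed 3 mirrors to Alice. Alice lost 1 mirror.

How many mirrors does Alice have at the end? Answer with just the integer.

Tracking counts step by step:
Start: Alice=5, Grace=0
Event 1 (Alice +1): Alice: 5 -> 6. State: Alice=6, Grace=0
Event 2 (Alice -> Grace, 3): Alice: 6 -> 3, Grace: 0 -> 3. State: Alice=3, Grace=3
Event 3 (Grace -> Alice, 1): Grace: 3 -> 2, Alice: 3 -> 4. State: Alice=4, Grace=2
Event 4 (Grace -1): Grace: 2 -> 1. State: Alice=4, Grace=1
Event 5 (Alice -> Grace, 3): Alice: 4 -> 1, Grace: 1 -> 4. State: Alice=1, Grace=4
Event 6 (Alice -> Grace, 1): Alice: 1 -> 0, Grace: 4 -> 5. State: Alice=0, Grace=5
Event 7 (Grace +1): Grace: 5 -> 6. State: Alice=0, Grace=6
Event 8 (Grace +2): Grace: 6 -> 8. State: Alice=0, Grace=8
Event 9 (Grace -> Alice, 3): Grace: 8 -> 5, Alice: 0 -> 3. State: Alice=3, Grace=5
Event 10 (Alice -1): Alice: 3 -> 2. State: Alice=2, Grace=5

Alice's final count: 2

Answer: 2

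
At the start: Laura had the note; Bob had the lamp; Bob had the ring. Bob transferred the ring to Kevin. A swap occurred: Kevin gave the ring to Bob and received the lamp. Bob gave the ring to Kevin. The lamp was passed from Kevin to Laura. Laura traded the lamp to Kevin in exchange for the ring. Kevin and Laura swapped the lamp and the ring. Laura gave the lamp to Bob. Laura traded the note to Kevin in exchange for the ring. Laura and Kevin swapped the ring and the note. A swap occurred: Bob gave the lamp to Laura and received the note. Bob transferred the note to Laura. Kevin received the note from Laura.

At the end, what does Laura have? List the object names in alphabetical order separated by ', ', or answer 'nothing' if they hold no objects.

Tracking all object holders:
Start: note:Laura, lamp:Bob, ring:Bob
Event 1 (give ring: Bob -> Kevin). State: note:Laura, lamp:Bob, ring:Kevin
Event 2 (swap ring<->lamp: now ring:Bob, lamp:Kevin). State: note:Laura, lamp:Kevin, ring:Bob
Event 3 (give ring: Bob -> Kevin). State: note:Laura, lamp:Kevin, ring:Kevin
Event 4 (give lamp: Kevin -> Laura). State: note:Laura, lamp:Laura, ring:Kevin
Event 5 (swap lamp<->ring: now lamp:Kevin, ring:Laura). State: note:Laura, lamp:Kevin, ring:Laura
Event 6 (swap lamp<->ring: now lamp:Laura, ring:Kevin). State: note:Laura, lamp:Laura, ring:Kevin
Event 7 (give lamp: Laura -> Bob). State: note:Laura, lamp:Bob, ring:Kevin
Event 8 (swap note<->ring: now note:Kevin, ring:Laura). State: note:Kevin, lamp:Bob, ring:Laura
Event 9 (swap ring<->note: now ring:Kevin, note:Laura). State: note:Laura, lamp:Bob, ring:Kevin
Event 10 (swap lamp<->note: now lamp:Laura, note:Bob). State: note:Bob, lamp:Laura, ring:Kevin
Event 11 (give note: Bob -> Laura). State: note:Laura, lamp:Laura, ring:Kevin
Event 12 (give note: Laura -> Kevin). State: note:Kevin, lamp:Laura, ring:Kevin

Final state: note:Kevin, lamp:Laura, ring:Kevin
Laura holds: lamp.

Answer: lamp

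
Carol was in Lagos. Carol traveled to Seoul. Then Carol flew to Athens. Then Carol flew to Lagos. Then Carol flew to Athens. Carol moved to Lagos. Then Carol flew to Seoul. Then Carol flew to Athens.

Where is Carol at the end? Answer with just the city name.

Tracking Carol's location:
Start: Carol is in Lagos.
After move 1: Lagos -> Seoul. Carol is in Seoul.
After move 2: Seoul -> Athens. Carol is in Athens.
After move 3: Athens -> Lagos. Carol is in Lagos.
After move 4: Lagos -> Athens. Carol is in Athens.
After move 5: Athens -> Lagos. Carol is in Lagos.
After move 6: Lagos -> Seoul. Carol is in Seoul.
After move 7: Seoul -> Athens. Carol is in Athens.

Answer: Athens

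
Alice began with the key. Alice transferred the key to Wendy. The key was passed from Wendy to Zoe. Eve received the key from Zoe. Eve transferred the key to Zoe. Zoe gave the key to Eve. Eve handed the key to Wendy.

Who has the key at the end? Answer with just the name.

Tracking the key through each event:
Start: Alice has the key.
After event 1: Wendy has the key.
After event 2: Zoe has the key.
After event 3: Eve has the key.
After event 4: Zoe has the key.
After event 5: Eve has the key.
After event 6: Wendy has the key.

Answer: Wendy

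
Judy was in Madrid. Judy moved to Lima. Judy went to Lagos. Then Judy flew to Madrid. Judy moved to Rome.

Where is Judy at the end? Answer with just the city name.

Answer: Rome

Derivation:
Tracking Judy's location:
Start: Judy is in Madrid.
After move 1: Madrid -> Lima. Judy is in Lima.
After move 2: Lima -> Lagos. Judy is in Lagos.
After move 3: Lagos -> Madrid. Judy is in Madrid.
After move 4: Madrid -> Rome. Judy is in Rome.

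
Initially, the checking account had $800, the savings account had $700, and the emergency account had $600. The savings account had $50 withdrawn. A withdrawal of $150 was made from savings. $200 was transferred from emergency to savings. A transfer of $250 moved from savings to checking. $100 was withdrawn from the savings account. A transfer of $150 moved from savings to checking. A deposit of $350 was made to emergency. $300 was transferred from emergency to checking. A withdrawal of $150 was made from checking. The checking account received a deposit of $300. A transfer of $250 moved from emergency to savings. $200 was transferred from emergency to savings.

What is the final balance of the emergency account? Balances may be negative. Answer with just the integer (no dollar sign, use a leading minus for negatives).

Answer: 0

Derivation:
Tracking account balances step by step:
Start: checking=800, savings=700, emergency=600
Event 1 (withdraw 50 from savings): savings: 700 - 50 = 650. Balances: checking=800, savings=650, emergency=600
Event 2 (withdraw 150 from savings): savings: 650 - 150 = 500. Balances: checking=800, savings=500, emergency=600
Event 3 (transfer 200 emergency -> savings): emergency: 600 - 200 = 400, savings: 500 + 200 = 700. Balances: checking=800, savings=700, emergency=400
Event 4 (transfer 250 savings -> checking): savings: 700 - 250 = 450, checking: 800 + 250 = 1050. Balances: checking=1050, savings=450, emergency=400
Event 5 (withdraw 100 from savings): savings: 450 - 100 = 350. Balances: checking=1050, savings=350, emergency=400
Event 6 (transfer 150 savings -> checking): savings: 350 - 150 = 200, checking: 1050 + 150 = 1200. Balances: checking=1200, savings=200, emergency=400
Event 7 (deposit 350 to emergency): emergency: 400 + 350 = 750. Balances: checking=1200, savings=200, emergency=750
Event 8 (transfer 300 emergency -> checking): emergency: 750 - 300 = 450, checking: 1200 + 300 = 1500. Balances: checking=1500, savings=200, emergency=450
Event 9 (withdraw 150 from checking): checking: 1500 - 150 = 1350. Balances: checking=1350, savings=200, emergency=450
Event 10 (deposit 300 to checking): checking: 1350 + 300 = 1650. Balances: checking=1650, savings=200, emergency=450
Event 11 (transfer 250 emergency -> savings): emergency: 450 - 250 = 200, savings: 200 + 250 = 450. Balances: checking=1650, savings=450, emergency=200
Event 12 (transfer 200 emergency -> savings): emergency: 200 - 200 = 0, savings: 450 + 200 = 650. Balances: checking=1650, savings=650, emergency=0

Final balance of emergency: 0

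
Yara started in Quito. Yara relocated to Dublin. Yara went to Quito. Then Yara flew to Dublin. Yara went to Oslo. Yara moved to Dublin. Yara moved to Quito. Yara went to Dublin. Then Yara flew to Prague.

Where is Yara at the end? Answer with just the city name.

Answer: Prague

Derivation:
Tracking Yara's location:
Start: Yara is in Quito.
After move 1: Quito -> Dublin. Yara is in Dublin.
After move 2: Dublin -> Quito. Yara is in Quito.
After move 3: Quito -> Dublin. Yara is in Dublin.
After move 4: Dublin -> Oslo. Yara is in Oslo.
After move 5: Oslo -> Dublin. Yara is in Dublin.
After move 6: Dublin -> Quito. Yara is in Quito.
After move 7: Quito -> Dublin. Yara is in Dublin.
After move 8: Dublin -> Prague. Yara is in Prague.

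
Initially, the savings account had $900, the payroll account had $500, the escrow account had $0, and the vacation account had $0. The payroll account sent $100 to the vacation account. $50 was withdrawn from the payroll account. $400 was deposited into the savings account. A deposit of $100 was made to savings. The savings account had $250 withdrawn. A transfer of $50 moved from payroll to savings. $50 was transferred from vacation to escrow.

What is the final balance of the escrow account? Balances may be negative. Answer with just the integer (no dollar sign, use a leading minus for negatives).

Answer: 50

Derivation:
Tracking account balances step by step:
Start: savings=900, payroll=500, escrow=0, vacation=0
Event 1 (transfer 100 payroll -> vacation): payroll: 500 - 100 = 400, vacation: 0 + 100 = 100. Balances: savings=900, payroll=400, escrow=0, vacation=100
Event 2 (withdraw 50 from payroll): payroll: 400 - 50 = 350. Balances: savings=900, payroll=350, escrow=0, vacation=100
Event 3 (deposit 400 to savings): savings: 900 + 400 = 1300. Balances: savings=1300, payroll=350, escrow=0, vacation=100
Event 4 (deposit 100 to savings): savings: 1300 + 100 = 1400. Balances: savings=1400, payroll=350, escrow=0, vacation=100
Event 5 (withdraw 250 from savings): savings: 1400 - 250 = 1150. Balances: savings=1150, payroll=350, escrow=0, vacation=100
Event 6 (transfer 50 payroll -> savings): payroll: 350 - 50 = 300, savings: 1150 + 50 = 1200. Balances: savings=1200, payroll=300, escrow=0, vacation=100
Event 7 (transfer 50 vacation -> escrow): vacation: 100 - 50 = 50, escrow: 0 + 50 = 50. Balances: savings=1200, payroll=300, escrow=50, vacation=50

Final balance of escrow: 50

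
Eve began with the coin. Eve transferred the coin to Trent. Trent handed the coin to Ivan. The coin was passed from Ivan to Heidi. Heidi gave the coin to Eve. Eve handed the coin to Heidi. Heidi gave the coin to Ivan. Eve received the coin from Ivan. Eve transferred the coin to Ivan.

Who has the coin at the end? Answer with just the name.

Answer: Ivan

Derivation:
Tracking the coin through each event:
Start: Eve has the coin.
After event 1: Trent has the coin.
After event 2: Ivan has the coin.
After event 3: Heidi has the coin.
After event 4: Eve has the coin.
After event 5: Heidi has the coin.
After event 6: Ivan has the coin.
After event 7: Eve has the coin.
After event 8: Ivan has the coin.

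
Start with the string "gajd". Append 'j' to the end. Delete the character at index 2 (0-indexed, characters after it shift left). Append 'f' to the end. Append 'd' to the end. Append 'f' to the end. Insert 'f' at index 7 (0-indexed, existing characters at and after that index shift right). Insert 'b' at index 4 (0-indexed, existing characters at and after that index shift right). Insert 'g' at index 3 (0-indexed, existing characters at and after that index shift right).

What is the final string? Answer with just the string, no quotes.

Applying each edit step by step:
Start: "gajd"
Op 1 (append 'j'): "gajd" -> "gajdj"
Op 2 (delete idx 2 = 'j'): "gajdj" -> "gadj"
Op 3 (append 'f'): "gadj" -> "gadjf"
Op 4 (append 'd'): "gadjf" -> "gadjfd"
Op 5 (append 'f'): "gadjfd" -> "gadjfdf"
Op 6 (insert 'f' at idx 7): "gadjfdf" -> "gadjfdff"
Op 7 (insert 'b' at idx 4): "gadjfdff" -> "gadjbfdff"
Op 8 (insert 'g' at idx 3): "gadjbfdff" -> "gadgjbfdff"

Answer: gadgjbfdff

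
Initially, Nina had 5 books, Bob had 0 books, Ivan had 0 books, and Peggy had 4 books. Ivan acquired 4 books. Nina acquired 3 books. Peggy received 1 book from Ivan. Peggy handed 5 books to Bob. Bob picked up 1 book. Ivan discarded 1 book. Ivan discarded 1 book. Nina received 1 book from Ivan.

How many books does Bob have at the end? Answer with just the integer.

Tracking counts step by step:
Start: Nina=5, Bob=0, Ivan=0, Peggy=4
Event 1 (Ivan +4): Ivan: 0 -> 4. State: Nina=5, Bob=0, Ivan=4, Peggy=4
Event 2 (Nina +3): Nina: 5 -> 8. State: Nina=8, Bob=0, Ivan=4, Peggy=4
Event 3 (Ivan -> Peggy, 1): Ivan: 4 -> 3, Peggy: 4 -> 5. State: Nina=8, Bob=0, Ivan=3, Peggy=5
Event 4 (Peggy -> Bob, 5): Peggy: 5 -> 0, Bob: 0 -> 5. State: Nina=8, Bob=5, Ivan=3, Peggy=0
Event 5 (Bob +1): Bob: 5 -> 6. State: Nina=8, Bob=6, Ivan=3, Peggy=0
Event 6 (Ivan -1): Ivan: 3 -> 2. State: Nina=8, Bob=6, Ivan=2, Peggy=0
Event 7 (Ivan -1): Ivan: 2 -> 1. State: Nina=8, Bob=6, Ivan=1, Peggy=0
Event 8 (Ivan -> Nina, 1): Ivan: 1 -> 0, Nina: 8 -> 9. State: Nina=9, Bob=6, Ivan=0, Peggy=0

Bob's final count: 6

Answer: 6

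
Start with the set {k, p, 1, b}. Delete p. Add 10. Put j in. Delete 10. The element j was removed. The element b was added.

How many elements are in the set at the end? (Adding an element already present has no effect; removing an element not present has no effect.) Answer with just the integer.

Answer: 3

Derivation:
Tracking the set through each operation:
Start: {1, b, k, p}
Event 1 (remove p): removed. Set: {1, b, k}
Event 2 (add 10): added. Set: {1, 10, b, k}
Event 3 (add j): added. Set: {1, 10, b, j, k}
Event 4 (remove 10): removed. Set: {1, b, j, k}
Event 5 (remove j): removed. Set: {1, b, k}
Event 6 (add b): already present, no change. Set: {1, b, k}

Final set: {1, b, k} (size 3)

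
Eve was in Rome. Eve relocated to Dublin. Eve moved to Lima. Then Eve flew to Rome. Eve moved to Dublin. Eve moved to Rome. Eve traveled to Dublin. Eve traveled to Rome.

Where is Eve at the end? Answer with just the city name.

Answer: Rome

Derivation:
Tracking Eve's location:
Start: Eve is in Rome.
After move 1: Rome -> Dublin. Eve is in Dublin.
After move 2: Dublin -> Lima. Eve is in Lima.
After move 3: Lima -> Rome. Eve is in Rome.
After move 4: Rome -> Dublin. Eve is in Dublin.
After move 5: Dublin -> Rome. Eve is in Rome.
After move 6: Rome -> Dublin. Eve is in Dublin.
After move 7: Dublin -> Rome. Eve is in Rome.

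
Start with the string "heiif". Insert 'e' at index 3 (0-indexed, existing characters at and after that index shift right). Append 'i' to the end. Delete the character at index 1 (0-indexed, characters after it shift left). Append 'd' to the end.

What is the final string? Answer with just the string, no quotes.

Answer: hieifid

Derivation:
Applying each edit step by step:
Start: "heiif"
Op 1 (insert 'e' at idx 3): "heiif" -> "heieif"
Op 2 (append 'i'): "heieif" -> "heieifi"
Op 3 (delete idx 1 = 'e'): "heieifi" -> "hieifi"
Op 4 (append 'd'): "hieifi" -> "hieifid"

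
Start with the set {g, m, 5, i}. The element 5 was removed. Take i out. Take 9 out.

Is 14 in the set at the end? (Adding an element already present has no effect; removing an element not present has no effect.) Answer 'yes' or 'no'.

Tracking the set through each operation:
Start: {5, g, i, m}
Event 1 (remove 5): removed. Set: {g, i, m}
Event 2 (remove i): removed. Set: {g, m}
Event 3 (remove 9): not present, no change. Set: {g, m}

Final set: {g, m} (size 2)
14 is NOT in the final set.

Answer: no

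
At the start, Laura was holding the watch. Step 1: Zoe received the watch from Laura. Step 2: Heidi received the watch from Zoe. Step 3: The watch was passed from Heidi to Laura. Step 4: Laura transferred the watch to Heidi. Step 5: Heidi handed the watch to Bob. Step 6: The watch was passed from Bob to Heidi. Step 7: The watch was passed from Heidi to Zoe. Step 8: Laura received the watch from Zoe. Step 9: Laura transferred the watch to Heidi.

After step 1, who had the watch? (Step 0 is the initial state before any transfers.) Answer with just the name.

Tracking the watch holder through step 1:
After step 0 (start): Laura
After step 1: Zoe

At step 1, the holder is Zoe.

Answer: Zoe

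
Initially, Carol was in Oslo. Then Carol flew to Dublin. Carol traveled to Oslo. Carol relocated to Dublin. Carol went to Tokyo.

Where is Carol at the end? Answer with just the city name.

Answer: Tokyo

Derivation:
Tracking Carol's location:
Start: Carol is in Oslo.
After move 1: Oslo -> Dublin. Carol is in Dublin.
After move 2: Dublin -> Oslo. Carol is in Oslo.
After move 3: Oslo -> Dublin. Carol is in Dublin.
After move 4: Dublin -> Tokyo. Carol is in Tokyo.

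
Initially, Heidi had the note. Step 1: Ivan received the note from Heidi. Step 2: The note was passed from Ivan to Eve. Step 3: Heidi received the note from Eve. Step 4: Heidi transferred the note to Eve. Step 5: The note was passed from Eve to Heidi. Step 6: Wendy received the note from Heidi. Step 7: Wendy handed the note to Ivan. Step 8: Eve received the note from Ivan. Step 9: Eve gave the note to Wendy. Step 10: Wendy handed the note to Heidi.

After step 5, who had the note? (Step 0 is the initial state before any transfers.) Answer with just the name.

Tracking the note holder through step 5:
After step 0 (start): Heidi
After step 1: Ivan
After step 2: Eve
After step 3: Heidi
After step 4: Eve
After step 5: Heidi

At step 5, the holder is Heidi.

Answer: Heidi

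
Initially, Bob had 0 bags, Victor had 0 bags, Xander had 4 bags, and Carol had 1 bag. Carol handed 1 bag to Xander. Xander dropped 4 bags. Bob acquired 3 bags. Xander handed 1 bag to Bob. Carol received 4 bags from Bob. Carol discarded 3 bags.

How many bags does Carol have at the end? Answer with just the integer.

Answer: 1

Derivation:
Tracking counts step by step:
Start: Bob=0, Victor=0, Xander=4, Carol=1
Event 1 (Carol -> Xander, 1): Carol: 1 -> 0, Xander: 4 -> 5. State: Bob=0, Victor=0, Xander=5, Carol=0
Event 2 (Xander -4): Xander: 5 -> 1. State: Bob=0, Victor=0, Xander=1, Carol=0
Event 3 (Bob +3): Bob: 0 -> 3. State: Bob=3, Victor=0, Xander=1, Carol=0
Event 4 (Xander -> Bob, 1): Xander: 1 -> 0, Bob: 3 -> 4. State: Bob=4, Victor=0, Xander=0, Carol=0
Event 5 (Bob -> Carol, 4): Bob: 4 -> 0, Carol: 0 -> 4. State: Bob=0, Victor=0, Xander=0, Carol=4
Event 6 (Carol -3): Carol: 4 -> 1. State: Bob=0, Victor=0, Xander=0, Carol=1

Carol's final count: 1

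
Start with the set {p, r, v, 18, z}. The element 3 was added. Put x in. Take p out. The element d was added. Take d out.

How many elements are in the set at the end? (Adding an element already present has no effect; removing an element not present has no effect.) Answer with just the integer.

Tracking the set through each operation:
Start: {18, p, r, v, z}
Event 1 (add 3): added. Set: {18, 3, p, r, v, z}
Event 2 (add x): added. Set: {18, 3, p, r, v, x, z}
Event 3 (remove p): removed. Set: {18, 3, r, v, x, z}
Event 4 (add d): added. Set: {18, 3, d, r, v, x, z}
Event 5 (remove d): removed. Set: {18, 3, r, v, x, z}

Final set: {18, 3, r, v, x, z} (size 6)

Answer: 6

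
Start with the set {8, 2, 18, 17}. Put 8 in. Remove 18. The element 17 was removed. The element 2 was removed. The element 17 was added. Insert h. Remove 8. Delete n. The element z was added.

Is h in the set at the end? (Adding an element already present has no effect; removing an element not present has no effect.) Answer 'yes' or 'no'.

Answer: yes

Derivation:
Tracking the set through each operation:
Start: {17, 18, 2, 8}
Event 1 (add 8): already present, no change. Set: {17, 18, 2, 8}
Event 2 (remove 18): removed. Set: {17, 2, 8}
Event 3 (remove 17): removed. Set: {2, 8}
Event 4 (remove 2): removed. Set: {8}
Event 5 (add 17): added. Set: {17, 8}
Event 6 (add h): added. Set: {17, 8, h}
Event 7 (remove 8): removed. Set: {17, h}
Event 8 (remove n): not present, no change. Set: {17, h}
Event 9 (add z): added. Set: {17, h, z}

Final set: {17, h, z} (size 3)
h is in the final set.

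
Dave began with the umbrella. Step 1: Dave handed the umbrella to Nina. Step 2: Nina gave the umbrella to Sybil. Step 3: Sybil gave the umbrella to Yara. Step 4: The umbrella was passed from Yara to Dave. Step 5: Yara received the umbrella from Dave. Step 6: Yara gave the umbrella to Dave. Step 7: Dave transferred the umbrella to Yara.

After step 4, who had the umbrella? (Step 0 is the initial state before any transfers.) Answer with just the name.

Answer: Dave

Derivation:
Tracking the umbrella holder through step 4:
After step 0 (start): Dave
After step 1: Nina
After step 2: Sybil
After step 3: Yara
After step 4: Dave

At step 4, the holder is Dave.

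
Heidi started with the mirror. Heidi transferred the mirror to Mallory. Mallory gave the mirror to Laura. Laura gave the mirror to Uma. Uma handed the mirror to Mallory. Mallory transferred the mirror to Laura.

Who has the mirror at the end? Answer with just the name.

Tracking the mirror through each event:
Start: Heidi has the mirror.
After event 1: Mallory has the mirror.
After event 2: Laura has the mirror.
After event 3: Uma has the mirror.
After event 4: Mallory has the mirror.
After event 5: Laura has the mirror.

Answer: Laura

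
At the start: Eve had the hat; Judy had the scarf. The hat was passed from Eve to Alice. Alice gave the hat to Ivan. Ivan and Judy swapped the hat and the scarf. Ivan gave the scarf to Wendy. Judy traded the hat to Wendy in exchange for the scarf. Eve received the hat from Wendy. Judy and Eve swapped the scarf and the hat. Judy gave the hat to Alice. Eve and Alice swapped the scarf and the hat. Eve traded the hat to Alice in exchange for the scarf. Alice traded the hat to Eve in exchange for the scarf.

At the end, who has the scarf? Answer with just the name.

Tracking all object holders:
Start: hat:Eve, scarf:Judy
Event 1 (give hat: Eve -> Alice). State: hat:Alice, scarf:Judy
Event 2 (give hat: Alice -> Ivan). State: hat:Ivan, scarf:Judy
Event 3 (swap hat<->scarf: now hat:Judy, scarf:Ivan). State: hat:Judy, scarf:Ivan
Event 4 (give scarf: Ivan -> Wendy). State: hat:Judy, scarf:Wendy
Event 5 (swap hat<->scarf: now hat:Wendy, scarf:Judy). State: hat:Wendy, scarf:Judy
Event 6 (give hat: Wendy -> Eve). State: hat:Eve, scarf:Judy
Event 7 (swap scarf<->hat: now scarf:Eve, hat:Judy). State: hat:Judy, scarf:Eve
Event 8 (give hat: Judy -> Alice). State: hat:Alice, scarf:Eve
Event 9 (swap scarf<->hat: now scarf:Alice, hat:Eve). State: hat:Eve, scarf:Alice
Event 10 (swap hat<->scarf: now hat:Alice, scarf:Eve). State: hat:Alice, scarf:Eve
Event 11 (swap hat<->scarf: now hat:Eve, scarf:Alice). State: hat:Eve, scarf:Alice

Final state: hat:Eve, scarf:Alice
The scarf is held by Alice.

Answer: Alice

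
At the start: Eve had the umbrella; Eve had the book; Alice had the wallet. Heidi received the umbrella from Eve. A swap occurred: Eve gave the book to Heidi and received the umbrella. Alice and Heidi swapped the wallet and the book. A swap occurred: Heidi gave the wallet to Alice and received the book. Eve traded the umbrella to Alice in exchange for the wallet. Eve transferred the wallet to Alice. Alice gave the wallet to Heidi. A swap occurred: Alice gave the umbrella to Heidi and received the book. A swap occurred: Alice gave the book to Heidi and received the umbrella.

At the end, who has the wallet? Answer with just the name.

Answer: Heidi

Derivation:
Tracking all object holders:
Start: umbrella:Eve, book:Eve, wallet:Alice
Event 1 (give umbrella: Eve -> Heidi). State: umbrella:Heidi, book:Eve, wallet:Alice
Event 2 (swap book<->umbrella: now book:Heidi, umbrella:Eve). State: umbrella:Eve, book:Heidi, wallet:Alice
Event 3 (swap wallet<->book: now wallet:Heidi, book:Alice). State: umbrella:Eve, book:Alice, wallet:Heidi
Event 4 (swap wallet<->book: now wallet:Alice, book:Heidi). State: umbrella:Eve, book:Heidi, wallet:Alice
Event 5 (swap umbrella<->wallet: now umbrella:Alice, wallet:Eve). State: umbrella:Alice, book:Heidi, wallet:Eve
Event 6 (give wallet: Eve -> Alice). State: umbrella:Alice, book:Heidi, wallet:Alice
Event 7 (give wallet: Alice -> Heidi). State: umbrella:Alice, book:Heidi, wallet:Heidi
Event 8 (swap umbrella<->book: now umbrella:Heidi, book:Alice). State: umbrella:Heidi, book:Alice, wallet:Heidi
Event 9 (swap book<->umbrella: now book:Heidi, umbrella:Alice). State: umbrella:Alice, book:Heidi, wallet:Heidi

Final state: umbrella:Alice, book:Heidi, wallet:Heidi
The wallet is held by Heidi.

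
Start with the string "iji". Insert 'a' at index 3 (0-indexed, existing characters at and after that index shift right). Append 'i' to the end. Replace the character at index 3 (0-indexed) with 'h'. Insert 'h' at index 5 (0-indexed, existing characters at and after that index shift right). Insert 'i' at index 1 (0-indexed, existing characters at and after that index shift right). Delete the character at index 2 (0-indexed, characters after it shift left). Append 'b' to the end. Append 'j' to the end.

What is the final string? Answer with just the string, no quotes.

Answer: iiihihbj

Derivation:
Applying each edit step by step:
Start: "iji"
Op 1 (insert 'a' at idx 3): "iji" -> "ijia"
Op 2 (append 'i'): "ijia" -> "ijiai"
Op 3 (replace idx 3: 'a' -> 'h'): "ijiai" -> "ijihi"
Op 4 (insert 'h' at idx 5): "ijihi" -> "ijihih"
Op 5 (insert 'i' at idx 1): "ijihih" -> "iijihih"
Op 6 (delete idx 2 = 'j'): "iijihih" -> "iiihih"
Op 7 (append 'b'): "iiihih" -> "iiihihb"
Op 8 (append 'j'): "iiihihb" -> "iiihihbj"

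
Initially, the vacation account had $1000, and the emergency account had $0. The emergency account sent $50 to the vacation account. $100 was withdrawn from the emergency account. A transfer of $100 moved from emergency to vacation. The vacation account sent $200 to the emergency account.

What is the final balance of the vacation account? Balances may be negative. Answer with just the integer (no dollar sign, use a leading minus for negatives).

Answer: 950

Derivation:
Tracking account balances step by step:
Start: vacation=1000, emergency=0
Event 1 (transfer 50 emergency -> vacation): emergency: 0 - 50 = -50, vacation: 1000 + 50 = 1050. Balances: vacation=1050, emergency=-50
Event 2 (withdraw 100 from emergency): emergency: -50 - 100 = -150. Balances: vacation=1050, emergency=-150
Event 3 (transfer 100 emergency -> vacation): emergency: -150 - 100 = -250, vacation: 1050 + 100 = 1150. Balances: vacation=1150, emergency=-250
Event 4 (transfer 200 vacation -> emergency): vacation: 1150 - 200 = 950, emergency: -250 + 200 = -50. Balances: vacation=950, emergency=-50

Final balance of vacation: 950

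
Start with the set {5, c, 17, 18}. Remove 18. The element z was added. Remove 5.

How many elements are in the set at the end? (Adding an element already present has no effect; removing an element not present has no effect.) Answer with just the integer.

Tracking the set through each operation:
Start: {17, 18, 5, c}
Event 1 (remove 18): removed. Set: {17, 5, c}
Event 2 (add z): added. Set: {17, 5, c, z}
Event 3 (remove 5): removed. Set: {17, c, z}

Final set: {17, c, z} (size 3)

Answer: 3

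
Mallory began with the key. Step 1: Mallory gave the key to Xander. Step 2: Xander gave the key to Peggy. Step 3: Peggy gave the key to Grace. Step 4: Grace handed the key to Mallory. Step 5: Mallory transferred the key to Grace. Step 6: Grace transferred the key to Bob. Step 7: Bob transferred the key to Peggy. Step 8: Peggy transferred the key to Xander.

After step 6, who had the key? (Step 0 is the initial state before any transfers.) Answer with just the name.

Answer: Bob

Derivation:
Tracking the key holder through step 6:
After step 0 (start): Mallory
After step 1: Xander
After step 2: Peggy
After step 3: Grace
After step 4: Mallory
After step 5: Grace
After step 6: Bob

At step 6, the holder is Bob.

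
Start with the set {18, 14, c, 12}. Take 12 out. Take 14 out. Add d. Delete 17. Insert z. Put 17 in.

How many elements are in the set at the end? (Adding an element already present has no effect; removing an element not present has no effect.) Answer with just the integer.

Tracking the set through each operation:
Start: {12, 14, 18, c}
Event 1 (remove 12): removed. Set: {14, 18, c}
Event 2 (remove 14): removed. Set: {18, c}
Event 3 (add d): added. Set: {18, c, d}
Event 4 (remove 17): not present, no change. Set: {18, c, d}
Event 5 (add z): added. Set: {18, c, d, z}
Event 6 (add 17): added. Set: {17, 18, c, d, z}

Final set: {17, 18, c, d, z} (size 5)

Answer: 5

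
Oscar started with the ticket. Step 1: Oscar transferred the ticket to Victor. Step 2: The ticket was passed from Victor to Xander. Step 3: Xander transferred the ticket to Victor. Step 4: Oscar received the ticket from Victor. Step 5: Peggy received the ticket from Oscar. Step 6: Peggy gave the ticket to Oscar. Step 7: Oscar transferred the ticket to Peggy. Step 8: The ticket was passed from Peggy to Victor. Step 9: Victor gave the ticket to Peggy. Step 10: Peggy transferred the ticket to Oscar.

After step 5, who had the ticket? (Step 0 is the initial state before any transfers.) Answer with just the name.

Answer: Peggy

Derivation:
Tracking the ticket holder through step 5:
After step 0 (start): Oscar
After step 1: Victor
After step 2: Xander
After step 3: Victor
After step 4: Oscar
After step 5: Peggy

At step 5, the holder is Peggy.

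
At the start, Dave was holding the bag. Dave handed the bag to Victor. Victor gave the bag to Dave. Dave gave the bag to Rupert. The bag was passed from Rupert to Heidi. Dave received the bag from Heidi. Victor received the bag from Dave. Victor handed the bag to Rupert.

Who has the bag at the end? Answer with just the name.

Tracking the bag through each event:
Start: Dave has the bag.
After event 1: Victor has the bag.
After event 2: Dave has the bag.
After event 3: Rupert has the bag.
After event 4: Heidi has the bag.
After event 5: Dave has the bag.
After event 6: Victor has the bag.
After event 7: Rupert has the bag.

Answer: Rupert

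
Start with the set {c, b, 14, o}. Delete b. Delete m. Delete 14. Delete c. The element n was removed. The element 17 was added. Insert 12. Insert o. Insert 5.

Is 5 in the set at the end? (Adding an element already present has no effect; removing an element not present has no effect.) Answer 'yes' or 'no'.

Answer: yes

Derivation:
Tracking the set through each operation:
Start: {14, b, c, o}
Event 1 (remove b): removed. Set: {14, c, o}
Event 2 (remove m): not present, no change. Set: {14, c, o}
Event 3 (remove 14): removed. Set: {c, o}
Event 4 (remove c): removed. Set: {o}
Event 5 (remove n): not present, no change. Set: {o}
Event 6 (add 17): added. Set: {17, o}
Event 7 (add 12): added. Set: {12, 17, o}
Event 8 (add o): already present, no change. Set: {12, 17, o}
Event 9 (add 5): added. Set: {12, 17, 5, o}

Final set: {12, 17, 5, o} (size 4)
5 is in the final set.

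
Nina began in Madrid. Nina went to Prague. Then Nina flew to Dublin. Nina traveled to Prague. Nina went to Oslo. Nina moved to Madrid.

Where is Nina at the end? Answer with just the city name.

Tracking Nina's location:
Start: Nina is in Madrid.
After move 1: Madrid -> Prague. Nina is in Prague.
After move 2: Prague -> Dublin. Nina is in Dublin.
After move 3: Dublin -> Prague. Nina is in Prague.
After move 4: Prague -> Oslo. Nina is in Oslo.
After move 5: Oslo -> Madrid. Nina is in Madrid.

Answer: Madrid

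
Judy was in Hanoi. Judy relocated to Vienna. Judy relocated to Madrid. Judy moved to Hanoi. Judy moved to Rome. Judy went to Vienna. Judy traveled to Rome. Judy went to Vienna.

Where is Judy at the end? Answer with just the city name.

Answer: Vienna

Derivation:
Tracking Judy's location:
Start: Judy is in Hanoi.
After move 1: Hanoi -> Vienna. Judy is in Vienna.
After move 2: Vienna -> Madrid. Judy is in Madrid.
After move 3: Madrid -> Hanoi. Judy is in Hanoi.
After move 4: Hanoi -> Rome. Judy is in Rome.
After move 5: Rome -> Vienna. Judy is in Vienna.
After move 6: Vienna -> Rome. Judy is in Rome.
After move 7: Rome -> Vienna. Judy is in Vienna.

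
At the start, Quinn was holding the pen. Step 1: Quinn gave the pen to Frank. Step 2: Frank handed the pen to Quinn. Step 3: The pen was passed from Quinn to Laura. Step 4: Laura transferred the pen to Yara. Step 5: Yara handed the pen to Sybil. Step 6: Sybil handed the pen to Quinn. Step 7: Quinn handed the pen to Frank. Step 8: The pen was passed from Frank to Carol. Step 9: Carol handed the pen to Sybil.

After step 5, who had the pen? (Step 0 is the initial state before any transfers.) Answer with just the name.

Tracking the pen holder through step 5:
After step 0 (start): Quinn
After step 1: Frank
After step 2: Quinn
After step 3: Laura
After step 4: Yara
After step 5: Sybil

At step 5, the holder is Sybil.

Answer: Sybil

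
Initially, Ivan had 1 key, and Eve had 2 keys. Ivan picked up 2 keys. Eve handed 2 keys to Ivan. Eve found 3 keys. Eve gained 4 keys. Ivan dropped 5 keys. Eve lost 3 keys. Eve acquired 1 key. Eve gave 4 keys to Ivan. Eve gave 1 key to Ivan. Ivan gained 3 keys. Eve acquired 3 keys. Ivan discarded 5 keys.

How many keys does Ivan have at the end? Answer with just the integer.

Answer: 3

Derivation:
Tracking counts step by step:
Start: Ivan=1, Eve=2
Event 1 (Ivan +2): Ivan: 1 -> 3. State: Ivan=3, Eve=2
Event 2 (Eve -> Ivan, 2): Eve: 2 -> 0, Ivan: 3 -> 5. State: Ivan=5, Eve=0
Event 3 (Eve +3): Eve: 0 -> 3. State: Ivan=5, Eve=3
Event 4 (Eve +4): Eve: 3 -> 7. State: Ivan=5, Eve=7
Event 5 (Ivan -5): Ivan: 5 -> 0. State: Ivan=0, Eve=7
Event 6 (Eve -3): Eve: 7 -> 4. State: Ivan=0, Eve=4
Event 7 (Eve +1): Eve: 4 -> 5. State: Ivan=0, Eve=5
Event 8 (Eve -> Ivan, 4): Eve: 5 -> 1, Ivan: 0 -> 4. State: Ivan=4, Eve=1
Event 9 (Eve -> Ivan, 1): Eve: 1 -> 0, Ivan: 4 -> 5. State: Ivan=5, Eve=0
Event 10 (Ivan +3): Ivan: 5 -> 8. State: Ivan=8, Eve=0
Event 11 (Eve +3): Eve: 0 -> 3. State: Ivan=8, Eve=3
Event 12 (Ivan -5): Ivan: 8 -> 3. State: Ivan=3, Eve=3

Ivan's final count: 3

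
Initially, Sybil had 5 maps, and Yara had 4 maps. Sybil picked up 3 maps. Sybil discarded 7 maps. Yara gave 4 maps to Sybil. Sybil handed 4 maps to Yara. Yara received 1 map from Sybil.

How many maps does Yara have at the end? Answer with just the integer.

Tracking counts step by step:
Start: Sybil=5, Yara=4
Event 1 (Sybil +3): Sybil: 5 -> 8. State: Sybil=8, Yara=4
Event 2 (Sybil -7): Sybil: 8 -> 1. State: Sybil=1, Yara=4
Event 3 (Yara -> Sybil, 4): Yara: 4 -> 0, Sybil: 1 -> 5. State: Sybil=5, Yara=0
Event 4 (Sybil -> Yara, 4): Sybil: 5 -> 1, Yara: 0 -> 4. State: Sybil=1, Yara=4
Event 5 (Sybil -> Yara, 1): Sybil: 1 -> 0, Yara: 4 -> 5. State: Sybil=0, Yara=5

Yara's final count: 5

Answer: 5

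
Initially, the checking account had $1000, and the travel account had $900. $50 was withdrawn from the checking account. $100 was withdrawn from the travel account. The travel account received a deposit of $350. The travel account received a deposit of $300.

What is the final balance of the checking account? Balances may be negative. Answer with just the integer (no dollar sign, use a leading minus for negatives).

Answer: 950

Derivation:
Tracking account balances step by step:
Start: checking=1000, travel=900
Event 1 (withdraw 50 from checking): checking: 1000 - 50 = 950. Balances: checking=950, travel=900
Event 2 (withdraw 100 from travel): travel: 900 - 100 = 800. Balances: checking=950, travel=800
Event 3 (deposit 350 to travel): travel: 800 + 350 = 1150. Balances: checking=950, travel=1150
Event 4 (deposit 300 to travel): travel: 1150 + 300 = 1450. Balances: checking=950, travel=1450

Final balance of checking: 950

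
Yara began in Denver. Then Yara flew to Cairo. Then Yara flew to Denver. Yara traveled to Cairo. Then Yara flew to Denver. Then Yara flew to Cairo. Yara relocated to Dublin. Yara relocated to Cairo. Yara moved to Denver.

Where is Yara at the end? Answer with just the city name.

Tracking Yara's location:
Start: Yara is in Denver.
After move 1: Denver -> Cairo. Yara is in Cairo.
After move 2: Cairo -> Denver. Yara is in Denver.
After move 3: Denver -> Cairo. Yara is in Cairo.
After move 4: Cairo -> Denver. Yara is in Denver.
After move 5: Denver -> Cairo. Yara is in Cairo.
After move 6: Cairo -> Dublin. Yara is in Dublin.
After move 7: Dublin -> Cairo. Yara is in Cairo.
After move 8: Cairo -> Denver. Yara is in Denver.

Answer: Denver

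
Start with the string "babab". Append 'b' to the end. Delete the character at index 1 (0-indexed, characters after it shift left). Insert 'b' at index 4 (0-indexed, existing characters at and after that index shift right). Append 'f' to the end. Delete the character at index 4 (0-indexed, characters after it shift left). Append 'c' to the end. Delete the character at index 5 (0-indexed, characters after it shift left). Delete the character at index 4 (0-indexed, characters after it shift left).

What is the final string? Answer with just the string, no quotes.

Answer: bbabc

Derivation:
Applying each edit step by step:
Start: "babab"
Op 1 (append 'b'): "babab" -> "bababb"
Op 2 (delete idx 1 = 'a'): "bababb" -> "bbabb"
Op 3 (insert 'b' at idx 4): "bbabb" -> "bbabbb"
Op 4 (append 'f'): "bbabbb" -> "bbabbbf"
Op 5 (delete idx 4 = 'b'): "bbabbbf" -> "bbabbf"
Op 6 (append 'c'): "bbabbf" -> "bbabbfc"
Op 7 (delete idx 5 = 'f'): "bbabbfc" -> "bbabbc"
Op 8 (delete idx 4 = 'b'): "bbabbc" -> "bbabc"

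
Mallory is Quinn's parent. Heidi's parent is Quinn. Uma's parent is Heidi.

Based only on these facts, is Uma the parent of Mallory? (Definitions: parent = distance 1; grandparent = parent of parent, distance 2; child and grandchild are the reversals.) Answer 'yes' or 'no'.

Answer: no

Derivation:
Reconstructing the parent chain from the given facts:
  Mallory -> Quinn -> Heidi -> Uma
(each arrow means 'parent of the next')
Positions in the chain (0 = top):
  position of Mallory: 0
  position of Quinn: 1
  position of Heidi: 2
  position of Uma: 3

Uma is at position 3, Mallory is at position 0; signed distance (j - i) = -3.
'parent' requires j - i = 1. Actual distance is -3, so the relation does NOT hold.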